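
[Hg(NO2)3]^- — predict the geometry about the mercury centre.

Summing ligand charges against the −1 overall charge gives an oxidation state of +2 for mercury.
Hg sits in group 12, so the d-electron count is 12 − 2 = 10.
Coordination number: 3.
Three ligands around a d¹⁰ centre minimise repulsion in a trigonal-planar arrangement.

trigonal planar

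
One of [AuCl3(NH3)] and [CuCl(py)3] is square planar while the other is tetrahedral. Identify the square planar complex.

For [AuCl3(NH3)]: Ligand charges: each chloride is −1; ammonia is neutral. With an overall charge of 0 the gold centre must be in the +3 oxidation state. Gold is a group-11 element; Au(III) is therefore d⁸. A 5d d⁸ ion has a large crystal-field splitting; square planar leaves the high-energy d_{x²−y²} orbital empty and maximises CFSE. → square planar.
For [CuCl(py)3]: Each chloride is −1; pyridine is neutral; balancing the 0 overall charge requires Cu(I). Copper is a group-11 element; Cu(I) is therefore d¹⁰. A d¹⁰ ion has no crystal-field stabilisation preference between square planar and tetrahedral, so four ligands adopt the sterically favoured tetrahedral geometry. → tetrahedral.

[AuCl3(NH3)]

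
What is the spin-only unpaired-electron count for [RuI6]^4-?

Summing ligand charges against the −4 overall charge gives an oxidation state of +2 for ruthenium.
Ru sits in group 8, so the d-electron count is 8 − 2 = 6.
The spin state decides the count: a 4d ion has a large Δₒ and is invariably low-spin.
An octahedral low-spin d⁶ ion is t₂g⁶e_g⁰, giving 0 unpaired electrons.

0 unpaired electrons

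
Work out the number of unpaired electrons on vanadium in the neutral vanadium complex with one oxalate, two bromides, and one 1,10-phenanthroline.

Ligand charges: each oxalate is −2; each bromide is −1; 1,10-phenanthroline is neutral. With an overall charge of 0 the vanadium centre must be in the +4 oxidation state.
Group 5 minus oxidation state 4 gives a d¹ configuration.
Counting donor atoms: 1×oxalate (bidentate) → 2 donors; 2×bromide (monodentate) → 2 donors; 1×1,10-phenanthroline (bidentate) → 2 donors. Coordination number = 6.
In an octahedral field the d¹ configuration is t₂g¹e_g⁰ (only one arrangement possible), giving 1 unpaired electron.

1 unpaired electron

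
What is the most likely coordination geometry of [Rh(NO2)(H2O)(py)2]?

square planar

Ligand charges: each nitro (N-bound nitrite) is −1; water is neutral; pyridine is neutral. With an overall charge of 0 the rhodium centre must be in the +1 oxidation state.
Rh sits in group 9, so the d-electron count is 9 − 1 = 8.
With 4 monodentate ligands the coordination number is 4.
A 4d d⁸ ion has a large crystal-field splitting; square planar leaves the high-energy d_{x²−y²} orbital empty and maximises CFSE.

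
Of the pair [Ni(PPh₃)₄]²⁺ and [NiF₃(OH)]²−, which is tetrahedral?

[NiF₃(OH)]²−

For [Ni(PPh₃)₄]²⁺: Summing ligand charges against the +2 overall charge gives an oxidation state of +2 for nickel. Nickel is a group-10 element; Ni(II) is therefore d⁸. Triphenylphosphine is a strong-field ligand (high in the spectrochemical series). A 3d d⁸ ion with strong-field ligands gains enough CFSE to favour square planar over tetrahedral. → square planar.
For [NiF₃(OH)]²−: Each fluoride is −1; each hydroxide is −1; balancing the −2 overall charge requires Ni(II). Nickel is a group-10 element; Ni(II) is therefore d⁸. Fluoride and hydroxide are weak-field ligands. With weak-field ligands the CFSE gain from square planar is small, so a 3d d⁸ ion takes the sterically preferred tetrahedral geometry. → tetrahedral.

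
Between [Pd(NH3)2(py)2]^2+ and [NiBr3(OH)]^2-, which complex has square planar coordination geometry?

[Pd(NH3)2(py)2]^2+

For [Pd(NH3)2(py)2]^2+: Summing ligand charges against the +2 overall charge gives an oxidation state of +2 for palladium. Palladium is a group-10 element; Pd(II) is therefore d⁸. A 4d d⁸ ion has a large crystal-field splitting; square planar leaves the high-energy d_{x²−y²} orbital empty and maximises CFSE. → square planar.
For [NiBr3(OH)]^2-: Ligand charges: each bromide is −1; each hydroxide is −1. With an overall charge of −2 the nickel centre must be in the +2 oxidation state. Ni sits in group 10, so the d-electron count is 10 − 2 = 8. Bromide and hydroxide are weak-field ligands. With weak-field ligands the CFSE gain from square planar is small, so a 3d d⁸ ion takes the sterically preferred tetrahedral geometry. → tetrahedral.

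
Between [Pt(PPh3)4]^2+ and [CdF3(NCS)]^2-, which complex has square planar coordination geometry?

For [Pt(PPh3)4]^2+: Summing ligand charges against the +2 overall charge gives an oxidation state of +2 for platinum. Group 10 minus oxidation state 2 gives a d⁸ configuration. A 5d d⁸ ion has a large crystal-field splitting; square planar leaves the high-energy d_{x²−y²} orbital empty and maximises CFSE. → square planar.
For [CdF3(NCS)]^2-: Ligand charges: each fluoride is −1; each isothiocyanate is −1. With an overall charge of −2 the cadmium centre must be in the +2 oxidation state. Group 12 minus oxidation state 2 gives a d¹⁰ configuration. A d¹⁰ ion has no crystal-field stabilisation preference between square planar and tetrahedral, so four ligands adopt the sterically favoured tetrahedral geometry. → tetrahedral.

[Pt(PPh3)4]^2+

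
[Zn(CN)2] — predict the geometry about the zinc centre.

Ligand charges: each cyanide is −1. With an overall charge of 0 the zinc centre must be in the +2 oxidation state.
Group 12 minus oxidation state 2 gives a d¹⁰ configuration.
Coordination number: 2.
A d¹⁰ ion with only two ligands adopts a linear arrangement (sp hybridisation; no CFSE preference).

linear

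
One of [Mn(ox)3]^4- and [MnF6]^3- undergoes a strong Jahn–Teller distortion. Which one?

[MnF6]^3-

[Mn(ox)3]^4-: Each oxalate is −2; balancing the −4 overall charge requires Mn(II). Group 7 minus oxidation state 2 gives a d⁵ configuration. Oxalate is a weak-field ligand for a first-row metal, so the complex is high-spin. The d⁵ configuration leaves the e_g set evenly filled (or empty) — no strong Jahn–Teller driving force.
[MnF6]^3-: Each fluoride is −1; balancing the −3 overall charge requires Mn(III). Mn sits in group 7, so the d-electron count is 7 − 3 = 4. Fluoride is a weak-field ligand for a first-row metal, so the complex is high-spin. The t₂g³e_g¹ (high-spin) configuration has an unevenly filled e_g set; the Jahn–Teller theorem predicts a tetragonal distortion (typically axial elongation) to lift the degeneracy.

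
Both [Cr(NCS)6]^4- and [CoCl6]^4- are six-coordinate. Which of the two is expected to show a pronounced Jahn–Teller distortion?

[Cr(NCS)6]^4-: Each isothiocyanate is −1; balancing the −4 overall charge requires Cr(II). Group 6 minus oxidation state 2 gives a d⁴ configuration. Isothiocyanate is a weak-field ligand for a first-row metal, so the complex is high-spin. The t₂g³e_g¹ (high-spin) configuration has an unevenly filled e_g set; the Jahn–Teller theorem predicts a tetragonal distortion (typically axial elongation) to lift the degeneracy.
[CoCl6]^4-: Each chloride is −1; balancing the −4 overall charge requires Co(II). Group 9 minus oxidation state 2 gives a d⁷ configuration. Chloride is a weak-field ligand for a first-row metal, so the complex is high-spin. The d⁷ configuration leaves the e_g set evenly filled (or empty) — no strong Jahn–Teller driving force.

[Cr(NCS)6]^4-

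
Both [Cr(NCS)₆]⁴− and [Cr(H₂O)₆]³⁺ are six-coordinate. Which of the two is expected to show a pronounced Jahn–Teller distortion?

[Cr(NCS)₆]⁴−: Summing ligand charges against the −4 overall charge gives an oxidation state of +2 for chromium. Cr sits in group 6, so the d-electron count is 6 − 2 = 4. Isothiocyanate is a weak-field ligand for a first-row metal, so the complex is high-spin. The t₂g³e_g¹ (high-spin) configuration has an unevenly filled e_g set; the Jahn–Teller theorem predicts a tetragonal distortion (typically axial elongation) to lift the degeneracy.
[Cr(H₂O)₆]³⁺: Summing ligand charges against the +3 overall charge gives an oxidation state of +3 for chromium. Cr sits in group 6, so the d-electron count is 6 − 3 = 3. The d³ configuration leaves the e_g set evenly filled (or empty) — no strong Jahn–Teller driving force.

[Cr(NCS)₆]⁴−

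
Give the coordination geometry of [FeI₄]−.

Ligand charges: each iodide is −1. With an overall charge of −1 the iron centre must be in the +3 oxidation state.
Fe sits in group 8, so the d-electron count is 8 − 3 = 5.
With 4 monodentate ligands the coordination number is 4.
Iodide is a weak-field ligand.
A high-spin d⁵ ion has zero CFSE in either geometry, so four ligands adopt the sterically favoured tetrahedral geometry.

tetrahedral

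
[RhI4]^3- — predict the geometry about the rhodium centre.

Each iodide is −1; balancing the −3 overall charge requires Rh(I).
Rhodium is a group-9 element; Rh(I) is therefore d⁸.
With 4 monodentate ligands the coordination number is 4.
A 4d d⁸ ion has a large crystal-field splitting; square planar leaves the high-energy d_{x²−y²} orbital empty and maximises CFSE.

square planar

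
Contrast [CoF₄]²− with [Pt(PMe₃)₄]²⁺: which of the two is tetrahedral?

[CoF₄]²−

For [CoF₄]²−: Summing ligand charges against the −2 overall charge gives an oxidation state of +2 for cobalt. Co sits in group 9, so the d-electron count is 9 − 2 = 7. For a high-spin 3d d⁷ ion with weak-field ligands the small Δₜ gives little square-planar CFSE advantage, so four ligands adopt the sterically favoured tetrahedral geometry. → tetrahedral.
For [Pt(PMe₃)₄]²⁺: Ligand charges: trimethylphosphine is neutral. With an overall charge of +2 the platinum centre must be in the +2 oxidation state. Pt sits in group 10, so the d-electron count is 10 − 2 = 8. A 5d d⁸ ion has a large crystal-field splitting; square planar leaves the high-energy d_{x²−y²} orbital empty and maximises CFSE. → square planar.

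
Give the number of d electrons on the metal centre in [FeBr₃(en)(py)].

d5

Each bromide is −1; ethylenediamine is neutral; pyridine is neutral; balancing the 0 overall charge requires Fe(III).
Group 8 minus oxidation state 3 gives a d⁵ configuration.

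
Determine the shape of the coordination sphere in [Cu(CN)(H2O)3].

Summing ligand charges against the 0 overall charge gives an oxidation state of +1 for copper.
Cu sits in group 11, so the d-electron count is 11 − 1 = 10.
With 4 monodentate ligands the coordination number is 4.
A d¹⁰ ion has no crystal-field stabilisation preference between square planar and tetrahedral, so four ligands adopt the sterically favoured tetrahedral geometry.

tetrahedral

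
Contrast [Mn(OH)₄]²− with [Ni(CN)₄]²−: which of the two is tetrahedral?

For [Mn(OH)₄]²−: Each hydroxide is −1; balancing the −2 overall charge requires Mn(II). Group 7 minus oxidation state 2 gives a d⁵ configuration. A high-spin d⁵ ion has zero CFSE in either geometry, so four ligands adopt the sterically favoured tetrahedral geometry. → tetrahedral.
For [Ni(CN)₄]²−: Each cyanide is −1; balancing the −2 overall charge requires Ni(II). Group 10 minus oxidation state 2 gives a d⁸ configuration. Cyanide is a strong-field ligand (high in the spectrochemical series). A 3d d⁸ ion with strong-field ligands gains enough CFSE to favour square planar over tetrahedral. → square planar.

[Mn(OH)₄]²−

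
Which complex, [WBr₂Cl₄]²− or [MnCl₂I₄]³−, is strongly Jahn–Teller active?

[WBr₂Cl₄]²−: Summing ligand charges against the −2 overall charge gives an oxidation state of +4 for tungsten. W sits in group 6, so the d-electron count is 6 − 4 = 2. The d² configuration leaves the e_g set evenly filled (or empty) — no strong Jahn–Teller driving force.
[MnCl₂I₄]³−: Summing ligand charges against the −3 overall charge gives an oxidation state of +3 for manganese. Manganese is a group-7 element; Mn(III) is therefore d⁴. Chloride and iodide are weak-field ligands for a first-row metal, so the complex is high-spin. The t₂g³e_g¹ (high-spin) configuration has an unevenly filled e_g set; the Jahn–Teller theorem predicts a tetragonal distortion (typically axial elongation) to lift the degeneracy.

[MnCl₂I₄]³−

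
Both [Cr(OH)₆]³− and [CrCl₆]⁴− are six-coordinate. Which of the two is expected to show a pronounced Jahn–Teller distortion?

[CrCl₆]⁴−

[Cr(OH)₆]³−: Ligand charges: each hydroxide is −1. With an overall charge of −3 the chromium centre must be in the +3 oxidation state. Group 6 minus oxidation state 3 gives a d³ configuration. The d³ configuration leaves the e_g set evenly filled (or empty) — no strong Jahn–Teller driving force.
[CrCl₆]⁴−: Each chloride is −1; balancing the −4 overall charge requires Cr(II). Cr sits in group 6, so the d-electron count is 6 − 2 = 4. Chloride is a weak-field ligand for a first-row metal, so the complex is high-spin. The t₂g³e_g¹ (high-spin) configuration has an unevenly filled e_g set; the Jahn–Teller theorem predicts a tetragonal distortion (typically axial elongation) to lift the degeneracy.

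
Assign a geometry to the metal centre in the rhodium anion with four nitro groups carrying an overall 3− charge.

square planar

Summing ligand charges against the −3 overall charge gives an oxidation state of +1 for rhodium.
Rhodium is a group-9 element; Rh(I) is therefore d⁸.
Coordination number: 4.
A 4d d⁸ ion has a large crystal-field splitting; square planar leaves the high-energy d_{x²−y²} orbital empty and maximises CFSE.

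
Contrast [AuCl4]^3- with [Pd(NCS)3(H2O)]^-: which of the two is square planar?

For [AuCl4]^3-: Ligand charges: each chloride is −1. With an overall charge of −3 the gold centre must be in the +1 oxidation state. Au sits in group 11, so the d-electron count is 11 − 1 = 10. A d¹⁰ ion has no crystal-field stabilisation preference between square planar and tetrahedral, so four ligands adopt the sterically favoured tetrahedral geometry. → tetrahedral.
For [Pd(NCS)3(H2O)]^-: Each isothiocyanate is −1; water is neutral; balancing the −1 overall charge requires Pd(II). Pd sits in group 10, so the d-electron count is 10 − 2 = 8. A 4d d⁸ ion has a large crystal-field splitting; square planar leaves the high-energy d_{x²−y²} orbital empty and maximises CFSE. → square planar.

[Pd(NCS)3(H2O)]^-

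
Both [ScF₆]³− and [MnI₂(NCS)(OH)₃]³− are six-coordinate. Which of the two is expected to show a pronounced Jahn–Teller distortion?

[MnI₂(NCS)(OH)₃]³−

[ScF₆]³−: Each fluoride is −1; balancing the −3 overall charge requires Sc(III). Sc sits in group 3, so the d-electron count is 3 − 3 = 0. The d⁰ configuration leaves the e_g set evenly filled (or empty) — no strong Jahn–Teller driving force.
[MnI₂(NCS)(OH)₃]³−: Summing ligand charges against the −3 overall charge gives an oxidation state of +3 for manganese. Manganese is a group-7 element; Mn(III) is therefore d⁴. Hydroxide, iodide, and isothiocyanate are weak-field ligands for a first-row metal, so the complex is high-spin. The t₂g³e_g¹ (high-spin) configuration has an unevenly filled e_g set; the Jahn–Teller theorem predicts a tetragonal distortion (typically axial elongation) to lift the degeneracy.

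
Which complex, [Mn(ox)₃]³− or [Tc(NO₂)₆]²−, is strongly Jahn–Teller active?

[Mn(ox)₃]³−: Summing ligand charges against the −3 overall charge gives an oxidation state of +3 for manganese. Mn sits in group 7, so the d-electron count is 7 − 3 = 4. Oxalate is a weak-field ligand for a first-row metal, so the complex is high-spin. The t₂g³e_g¹ (high-spin) configuration has an unevenly filled e_g set; the Jahn–Teller theorem predicts a tetragonal distortion (typically axial elongation) to lift the degeneracy.
[Tc(NO₂)₆]²−: Each nitro (N-bound nitrite) is −1; balancing the −2 overall charge requires Tc(IV). Tc sits in group 7, so the d-electron count is 7 − 4 = 3. The d³ configuration leaves the e_g set evenly filled (or empty) — no strong Jahn–Teller driving force.

[Mn(ox)₃]³−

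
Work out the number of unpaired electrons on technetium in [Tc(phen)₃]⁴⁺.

3 unpaired electrons

1,10-phenanthroline is neutral; balancing the +4 overall charge requires Tc(IV).
Tc sits in group 7, so the d-electron count is 7 − 4 = 3.
Counting donor atoms: 3×1,10-phenanthroline (bidentate) → 6 donors. Coordination number = 6.
In an octahedral field the d³ configuration is t₂g³e_g⁰ (only one arrangement possible), giving 3 unpaired electrons.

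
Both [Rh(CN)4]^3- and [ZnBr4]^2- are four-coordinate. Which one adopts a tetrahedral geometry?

[ZnBr4]^2-

For [Rh(CN)4]^3-: Ligand charges: each cyanide is −1. With an overall charge of −3 the rhodium centre must be in the +1 oxidation state. Rh sits in group 9, so the d-electron count is 9 − 1 = 8. A 4d d⁸ ion has a large crystal-field splitting; square planar leaves the high-energy d_{x²−y²} orbital empty and maximises CFSE. → square planar.
For [ZnBr4]^2-: Summing ligand charges against the −2 overall charge gives an oxidation state of +2 for zinc. Zn sits in group 12, so the d-electron count is 12 − 2 = 10. A d¹⁰ ion has no crystal-field stabilisation preference between square planar and tetrahedral, so four ligands adopt the sterically favoured tetrahedral geometry. → tetrahedral.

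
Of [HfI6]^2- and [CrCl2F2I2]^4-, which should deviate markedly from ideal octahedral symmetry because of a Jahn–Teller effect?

[HfI6]^2-: Summing ligand charges against the −2 overall charge gives an oxidation state of +4 for hafnium. Hafnium is a group-4 element; Hf(IV) is therefore d⁰. The d⁰ configuration leaves the e_g set evenly filled (or empty) — no strong Jahn–Teller driving force.
[CrCl2F2I2]^4-: Summing ligand charges against the −4 overall charge gives an oxidation state of +2 for chromium. Group 6 minus oxidation state 2 gives a d⁴ configuration. Chloride, fluoride, and iodide are weak-field ligands for a first-row metal, so the complex is high-spin. The t₂g³e_g¹ (high-spin) configuration has an unevenly filled e_g set; the Jahn–Teller theorem predicts a tetragonal distortion (typically axial elongation) to lift the degeneracy.

[CrCl2F2I2]^4-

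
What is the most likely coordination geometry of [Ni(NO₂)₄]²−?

square planar

Summing ligand charges against the −2 overall charge gives an oxidation state of +2 for nickel.
Nickel is a group-10 element; Ni(II) is therefore d⁸.
Coordination number: 4.
Nitro (N-bound nitrite) is a strong-field ligand (high in the spectrochemical series).
A 3d d⁸ ion with strong-field ligands gains enough CFSE to favour square planar over tetrahedral.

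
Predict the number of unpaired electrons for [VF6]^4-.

Ligand charges: each fluoride is −1. With an overall charge of −4 the vanadium centre must be in the +2 oxidation state.
Group 5 minus oxidation state 2 gives a d³ configuration.
In an octahedral field the d³ configuration is t₂g³e_g⁰ (only one arrangement possible), giving 3 unpaired electrons.

3 unpaired electrons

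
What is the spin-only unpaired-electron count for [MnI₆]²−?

Each iodide is −1; balancing the −2 overall charge requires Mn(IV).
Mn sits in group 7, so the d-electron count is 7 − 4 = 3.
In an octahedral field the d³ configuration is t₂g³e_g⁰ (only one arrangement possible), giving 3 unpaired electrons.

3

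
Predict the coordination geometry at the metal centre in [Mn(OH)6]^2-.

octahedral

Each hydroxide is −1; balancing the −2 overall charge requires Mn(IV).
Mn sits in group 7, so the d-electron count is 7 − 4 = 3.
Coordination number: 6.
Six donors around a single metal centre give an octahedral coordination sphere.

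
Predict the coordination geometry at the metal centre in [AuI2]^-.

Ligand charges: each iodide is −1. With an overall charge of −1 the gold centre must be in the +1 oxidation state.
Au sits in group 11, so the d-electron count is 11 − 1 = 10.
With 2 monodentate ligands the coordination number is 2.
A d¹⁰ ion with only two ligands adopts a linear arrangement (sp hybridisation; no CFSE preference).

linear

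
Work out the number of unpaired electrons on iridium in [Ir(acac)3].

Summing ligand charges against the 0 overall charge gives an oxidation state of +3 for iridium.
Iridium is a group-9 element; Ir(III) is therefore d⁶.
Counting donor atoms: 3×acetylacetonate (bidentate) → 6 donors. Coordination number = 6.
The spin state decides the count: a 5d ion has a large Δₒ and is invariably low-spin.
An octahedral low-spin d⁶ ion is t₂g⁶e_g⁰, giving 0 unpaired electrons.

0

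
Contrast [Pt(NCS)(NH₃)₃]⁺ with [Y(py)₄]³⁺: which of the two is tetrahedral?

For [Pt(NCS)(NH₃)₃]⁺: Ligand charges: each isothiocyanate is −1; ammonia is neutral. With an overall charge of +1 the platinum centre must be in the +2 oxidation state. Platinum is a group-10 element; Pt(II) is therefore d⁸. A 5d d⁸ ion has a large crystal-field splitting; square planar leaves the high-energy d_{x²−y²} orbital empty and maximises CFSE. → square planar.
For [Y(py)₄]³⁺: Ligand charges: pyridine is neutral. With an overall charge of +3 the yttrium centre must be in the +3 oxidation state. Yttrium is a group-3 element; Y(III) is therefore d⁰. A d⁰ ion has no crystal-field stabilisation preference between square planar and tetrahedral, so four ligands adopt the sterically favoured tetrahedral geometry. → tetrahedral.

[Y(py)₄]³⁺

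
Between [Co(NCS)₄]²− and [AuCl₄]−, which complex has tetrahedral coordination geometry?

For [Co(NCS)₄]²−: Each isothiocyanate is −1; balancing the −2 overall charge requires Co(II). Group 9 minus oxidation state 2 gives a d⁷ configuration. For a high-spin 3d d⁷ ion with weak-field ligands the small Δₜ gives little square-planar CFSE advantage, so four ligands adopt the sterically favoured tetrahedral geometry. → tetrahedral.
For [AuCl₄]−: Ligand charges: each chloride is −1. With an overall charge of −1 the gold centre must be in the +3 oxidation state. Group 11 minus oxidation state 3 gives a d⁸ configuration. A 5d d⁸ ion has a large crystal-field splitting; square planar leaves the high-energy d_{x²−y²} orbital empty and maximises CFSE. → square planar.

[Co(NCS)₄]²−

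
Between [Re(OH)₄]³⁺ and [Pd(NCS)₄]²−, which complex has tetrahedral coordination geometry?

For [Re(OH)₄]³⁺: Ligand charges: each hydroxide is −1. With an overall charge of +3 the rhenium centre must be in the +7 oxidation state. Group 7 minus oxidation state 7 gives a d⁰ configuration. A d⁰ ion has no crystal-field stabilisation preference between square planar and tetrahedral, so four ligands adopt the sterically favoured tetrahedral geometry. → tetrahedral.
For [Pd(NCS)₄]²−: Ligand charges: each isothiocyanate is −1. With an overall charge of −2 the palladium centre must be in the +2 oxidation state. Group 10 minus oxidation state 2 gives a d⁸ configuration. A 4d d⁸ ion has a large crystal-field splitting; square planar leaves the high-energy d_{x²−y²} orbital empty and maximises CFSE. → square planar.

[Re(OH)₄]³⁺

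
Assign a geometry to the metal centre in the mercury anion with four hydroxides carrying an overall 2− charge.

tetrahedral

Summing ligand charges against the −2 overall charge gives an oxidation state of +2 for mercury.
Group 12 minus oxidation state 2 gives a d¹⁰ configuration.
Coordination number: 4.
A d¹⁰ ion has no crystal-field stabilisation preference between square planar and tetrahedral, so four ligands adopt the sterically favoured tetrahedral geometry.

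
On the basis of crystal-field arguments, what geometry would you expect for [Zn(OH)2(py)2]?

Each hydroxide is −1; pyridine is neutral; balancing the 0 overall charge requires Zn(II).
Zinc is a group-12 element; Zn(II) is therefore d¹⁰.
With 4 monodentate ligands the coordination number is 4.
A d¹⁰ ion has no crystal-field stabilisation preference between square planar and tetrahedral, so four ligands adopt the sterically favoured tetrahedral geometry.

tetrahedral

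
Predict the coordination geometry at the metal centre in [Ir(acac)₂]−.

square planar

Ligand charges: each acetylacetonate is −1. With an overall charge of −1 the iridium centre must be in the +1 oxidation state.
Ir sits in group 9, so the d-electron count is 9 − 1 = 8.
Counting donor atoms: 2×acetylacetonate (bidentate) → 4 donors. Coordination number = 4.
A 5d d⁸ ion has a large crystal-field splitting; square planar leaves the high-energy d_{x²−y²} orbital empty and maximises CFSE.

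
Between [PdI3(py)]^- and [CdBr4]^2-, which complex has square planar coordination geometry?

[PdI3(py)]^-

For [PdI3(py)]^-: Ligand charges: each iodide is −1; pyridine is neutral. With an overall charge of −1 the palladium centre must be in the +2 oxidation state. Palladium is a group-10 element; Pd(II) is therefore d⁸. A 4d d⁸ ion has a large crystal-field splitting; square planar leaves the high-energy d_{x²−y²} orbital empty and maximises CFSE. → square planar.
For [CdBr4]^2-: Ligand charges: each bromide is −1. With an overall charge of −2 the cadmium centre must be in the +2 oxidation state. Cd sits in group 12, so the d-electron count is 12 − 2 = 10. A d¹⁰ ion has no crystal-field stabilisation preference between square planar and tetrahedral, so four ligands adopt the sterically favoured tetrahedral geometry. → tetrahedral.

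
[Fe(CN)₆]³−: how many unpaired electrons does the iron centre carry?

Ligand charges: each cyanide is −1. With an overall charge of −3 the iron centre must be in the +3 oxidation state.
Group 8 minus oxidation state 3 gives a d⁵ configuration.
The spin state decides the count: Cyanide is a strong-field ligand (high in the spectrochemical series) for a first-row metal, so the complex is low-spin.
An octahedral low-spin d⁵ ion is t₂g⁵e_g⁰, giving 1 unpaired electron.

1 unpaired electron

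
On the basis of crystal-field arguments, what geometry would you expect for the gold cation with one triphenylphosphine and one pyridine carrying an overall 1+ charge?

Summing ligand charges against the +1 overall charge gives an oxidation state of +1 for gold.
Gold is a group-11 element; Au(I) is therefore d¹⁰.
Coordination number: 2.
A d¹⁰ ion with only two ligands adopts a linear arrangement (sp hybridisation; no CFSE preference).

linear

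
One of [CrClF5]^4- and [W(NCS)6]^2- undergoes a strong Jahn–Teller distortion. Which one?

[CrClF5]^4-

[CrClF5]^4-: Each chloride is −1; each fluoride is −1; balancing the −4 overall charge requires Cr(II). Cr sits in group 6, so the d-electron count is 6 − 2 = 4. Chloride and fluoride are weak-field ligands for a first-row metal, so the complex is high-spin. The t₂g³e_g¹ (high-spin) configuration has an unevenly filled e_g set; the Jahn–Teller theorem predicts a tetragonal distortion (typically axial elongation) to lift the degeneracy.
[W(NCS)6]^2-: Each isothiocyanate is −1; balancing the −2 overall charge requires W(IV). Group 6 minus oxidation state 4 gives a d² configuration. The d² configuration leaves the e_g set evenly filled (or empty) — no strong Jahn–Teller driving force.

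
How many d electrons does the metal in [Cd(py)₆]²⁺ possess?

Pyridine is neutral; balancing the +2 overall charge requires Cd(II).
Group 12 minus oxidation state 2 gives a d¹⁰ configuration.

d¹⁰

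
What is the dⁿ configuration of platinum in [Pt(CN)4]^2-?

d8

Ligand charges: each cyanide is −1. With an overall charge of −2 the platinum centre must be in the +2 oxidation state.
Group 10 minus oxidation state 2 gives a d⁸ configuration.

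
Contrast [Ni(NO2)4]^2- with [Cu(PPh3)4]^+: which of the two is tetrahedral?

[Cu(PPh3)4]^+

For [Ni(NO2)4]^2-: Summing ligand charges against the −2 overall charge gives an oxidation state of +2 for nickel. Group 10 minus oxidation state 2 gives a d⁸ configuration. Nitro (N-bound nitrite) is a strong-field ligand (high in the spectrochemical series). A 3d d⁸ ion with strong-field ligands gains enough CFSE to favour square planar over tetrahedral. → square planar.
For [Cu(PPh3)4]^+: Ligand charges: triphenylphosphine is neutral. With an overall charge of +1 the copper centre must be in the +1 oxidation state. Copper is a group-11 element; Cu(I) is therefore d¹⁰. A d¹⁰ ion has no crystal-field stabilisation preference between square planar and tetrahedral, so four ligands adopt the sterically favoured tetrahedral geometry. → tetrahedral.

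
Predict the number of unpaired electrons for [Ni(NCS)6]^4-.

Ligand charges: each isothiocyanate is −1. With an overall charge of −4 the nickel centre must be in the +2 oxidation state.
Nickel is a group-10 element; Ni(II) is therefore d⁸.
In an octahedral field the d⁸ configuration is t₂g⁶e_g² (only one arrangement possible), giving 2 unpaired electrons.

2 unpaired electrons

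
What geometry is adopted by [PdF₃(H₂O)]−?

Ligand charges: each fluoride is −1; water is neutral. With an overall charge of −1 the palladium centre must be in the +2 oxidation state.
Palladium is a group-10 element; Pd(II) is therefore d⁸.
Coordination number: 4.
A 4d d⁸ ion has a large crystal-field splitting; square planar leaves the high-energy d_{x²−y²} orbital empty and maximises CFSE.

square planar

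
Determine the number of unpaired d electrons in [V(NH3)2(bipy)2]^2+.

3

Summing ligand charges against the +2 overall charge gives an oxidation state of +2 for vanadium.
Vanadium is a group-5 element; V(II) is therefore d³.
Counting donor atoms: 2×ammonia (monodentate) → 2 donors; 2×2,2′-bipyridine (bidentate) → 4 donors. Coordination number = 6.
In an octahedral field the d³ configuration is t₂g³e_g⁰ (only one arrangement possible), giving 3 unpaired electrons.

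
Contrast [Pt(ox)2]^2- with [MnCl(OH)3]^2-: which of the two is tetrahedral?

For [Pt(ox)2]^2-: Summing ligand charges against the −2 overall charge gives an oxidation state of +2 for platinum. Platinum is a group-10 element; Pt(II) is therefore d⁸. A 5d d⁸ ion has a large crystal-field splitting; square planar leaves the high-energy d_{x²−y²} orbital empty and maximises CFSE. → square planar.
For [MnCl(OH)3]^2-: Summing ligand charges against the −2 overall charge gives an oxidation state of +2 for manganese. Group 7 minus oxidation state 2 gives a d⁵ configuration. A high-spin d⁵ ion has zero CFSE in either geometry, so four ligands adopt the sterically favoured tetrahedral geometry. → tetrahedral.

[MnCl(OH)3]^2-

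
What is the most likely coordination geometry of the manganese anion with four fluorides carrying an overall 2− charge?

tetrahedral

Each fluoride is −1; balancing the −2 overall charge requires Mn(II).
Mn sits in group 7, so the d-electron count is 7 − 2 = 5.
With 4 monodentate ligands the coordination number is 4.
Fluoride is a weak-field ligand.
A high-spin d⁵ ion has zero CFSE in either geometry, so four ligands adopt the sterically favoured tetrahedral geometry.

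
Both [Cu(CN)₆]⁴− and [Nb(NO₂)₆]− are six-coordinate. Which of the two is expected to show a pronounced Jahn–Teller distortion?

[Cu(CN)₆]⁴−: Each cyanide is −1; balancing the −4 overall charge requires Cu(II). Group 11 minus oxidation state 2 gives a d⁹ configuration. The t₂g⁶e_g³ configuration has an unevenly filled e_g set; the Jahn–Teller theorem predicts a tetragonal distortion (typically axial elongation) to lift the degeneracy.
[Nb(NO₂)₆]−: Summing ligand charges against the −1 overall charge gives an oxidation state of +5 for niobium. Group 5 minus oxidation state 5 gives a d⁰ configuration. The d⁰ configuration leaves the e_g set evenly filled (or empty) — no strong Jahn–Teller driving force.

[Cu(CN)₆]⁴−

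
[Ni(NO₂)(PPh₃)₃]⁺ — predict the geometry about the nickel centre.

Ligand charges: each nitro (N-bound nitrite) is −1; triphenylphosphine is neutral. With an overall charge of +1 the nickel centre must be in the +2 oxidation state.
Ni sits in group 10, so the d-electron count is 10 − 2 = 8.
With 4 monodentate ligands the coordination number is 4.
Nitro (N-bound nitrite) and triphenylphosphine are strong-field ligands (high in the spectrochemical series).
A 3d d⁸ ion with strong-field ligands gains enough CFSE to favour square planar over tetrahedral.

square planar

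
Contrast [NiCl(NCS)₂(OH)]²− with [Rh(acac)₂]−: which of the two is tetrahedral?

For [NiCl(NCS)₂(OH)]²−: Ligand charges: each chloride is −1; each isothiocyanate is −1; each hydroxide is −1. With an overall charge of −2 the nickel centre must be in the +2 oxidation state. Group 10 minus oxidation state 2 gives a d⁸ configuration. Chloride, hydroxide, and isothiocyanate are weak-field ligands. With weak-field ligands the CFSE gain from square planar is small, so a 3d d⁸ ion takes the sterically preferred tetrahedral geometry. → tetrahedral.
For [Rh(acac)₂]−: Ligand charges: each acetylacetonate is −1. With an overall charge of −1 the rhodium centre must be in the +1 oxidation state. Group 9 minus oxidation state 1 gives a d⁸ configuration. A 4d d⁸ ion has a large crystal-field splitting; square planar leaves the high-energy d_{x²−y²} orbital empty and maximises CFSE. → square planar.

[NiCl(NCS)₂(OH)]²−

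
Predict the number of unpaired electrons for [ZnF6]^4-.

Summing ligand charges against the −4 overall charge gives an oxidation state of +2 for zinc.
Zinc is a group-12 element; Zn(II) is therefore d¹⁰.
In an octahedral field the d¹⁰ configuration is t₂g⁶e_g⁴, giving 0 unpaired electrons.

0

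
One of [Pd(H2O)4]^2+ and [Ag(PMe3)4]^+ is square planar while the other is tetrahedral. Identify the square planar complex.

For [Pd(H2O)4]^2+: Summing ligand charges against the +2 overall charge gives an oxidation state of +2 for palladium. Pd sits in group 10, so the d-electron count is 10 − 2 = 8. A 4d d⁸ ion has a large crystal-field splitting; square planar leaves the high-energy d_{x²−y²} orbital empty and maximises CFSE. → square planar.
For [Ag(PMe3)4]^+: Summing ligand charges against the +1 overall charge gives an oxidation state of +1 for silver. Ag sits in group 11, so the d-electron count is 11 − 1 = 10. A d¹⁰ ion has no crystal-field stabilisation preference between square planar and tetrahedral, so four ligands adopt the sterically favoured tetrahedral geometry. → tetrahedral.

[Pd(H2O)4]^2+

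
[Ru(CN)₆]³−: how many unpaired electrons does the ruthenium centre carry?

1

Summing ligand charges against the −3 overall charge gives an oxidation state of +3 for ruthenium.
Group 8 minus oxidation state 3 gives a d⁵ configuration.
The spin state decides the count: a 4d ion has a large Δₒ and is invariably low-spin.
An octahedral low-spin d⁵ ion is t₂g⁵e_g⁰, giving 1 unpaired electron.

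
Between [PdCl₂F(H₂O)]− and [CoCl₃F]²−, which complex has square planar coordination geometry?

[PdCl₂F(H₂O)]−

For [PdCl₂F(H₂O)]−: Summing ligand charges against the −1 overall charge gives an oxidation state of +2 for palladium. Palladium is a group-10 element; Pd(II) is therefore d⁸. A 4d d⁸ ion has a large crystal-field splitting; square planar leaves the high-energy d_{x²−y²} orbital empty and maximises CFSE. → square planar.
For [CoCl₃F]²−: Ligand charges: each chloride is −1; each fluoride is −1. With an overall charge of −2 the cobalt centre must be in the +2 oxidation state. Group 9 minus oxidation state 2 gives a d⁷ configuration. For a high-spin 3d d⁷ ion with weak-field ligands the small Δₜ gives little square-planar CFSE advantage, so four ligands adopt the sterically favoured tetrahedral geometry. → tetrahedral.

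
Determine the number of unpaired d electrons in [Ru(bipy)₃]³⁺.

Summing ligand charges against the +3 overall charge gives an oxidation state of +3 for ruthenium.
Ru sits in group 8, so the d-electron count is 8 − 3 = 5.
Counting donor atoms: 3×2,2′-bipyridine (bidentate) → 6 donors. Coordination number = 6.
The spin state decides the count: a 4d ion has a large Δₒ and is invariably low-spin.
An octahedral low-spin d⁵ ion is t₂g⁵e_g⁰, giving 1 unpaired electron.

1 unpaired electron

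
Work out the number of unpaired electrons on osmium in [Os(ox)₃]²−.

Ligand charges: each oxalate is −2. With an overall charge of −2 the osmium centre must be in the +4 oxidation state.
Group 8 minus oxidation state 4 gives a d⁴ configuration.
Counting donor atoms: 3×oxalate (bidentate) → 6 donors. Coordination number = 6.
The spin state decides the count: a 5d ion has a large Δₒ and is invariably low-spin.
An octahedral low-spin d⁴ ion is t₂g⁴e_g⁰, giving 2 unpaired electrons.

2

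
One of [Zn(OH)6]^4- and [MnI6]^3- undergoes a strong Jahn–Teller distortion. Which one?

[Zn(OH)6]^4-: Summing ligand charges against the −4 overall charge gives an oxidation state of +2 for zinc. Zinc is a group-12 element; Zn(II) is therefore d¹⁰. The d¹⁰ configuration leaves the e_g set evenly filled (or empty) — no strong Jahn–Teller driving force.
[MnI6]^3-: Each iodide is −1; balancing the −3 overall charge requires Mn(III). Group 7 minus oxidation state 3 gives a d⁴ configuration. Iodide is a weak-field ligand for a first-row metal, so the complex is high-spin. The t₂g³e_g¹ (high-spin) configuration has an unevenly filled e_g set; the Jahn–Teller theorem predicts a tetragonal distortion (typically axial elongation) to lift the degeneracy.

[MnI6]^3-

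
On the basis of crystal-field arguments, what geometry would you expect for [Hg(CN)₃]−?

trigonal planar

Summing ligand charges against the −1 overall charge gives an oxidation state of +2 for mercury.
Group 12 minus oxidation state 2 gives a d¹⁰ configuration.
With 3 monodentate ligands the coordination number is 3.
Three ligands around a d¹⁰ centre minimise repulsion in a trigonal-planar arrangement.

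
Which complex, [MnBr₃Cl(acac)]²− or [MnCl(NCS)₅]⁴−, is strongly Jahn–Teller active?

[MnBr₃Cl(acac)]²−

[MnBr₃Cl(acac)]²−: Summing ligand charges against the −2 overall charge gives an oxidation state of +3 for manganese. Manganese is a group-7 element; Mn(III) is therefore d⁴. Acetylacetonate, bromide, and chloride are weak-field ligands for a first-row metal, so the complex is high-spin. The t₂g³e_g¹ (high-spin) configuration has an unevenly filled e_g set; the Jahn–Teller theorem predicts a tetragonal distortion (typically axial elongation) to lift the degeneracy.
[MnCl(NCS)₅]⁴−: Each chloride is −1; each isothiocyanate is −1; balancing the −4 overall charge requires Mn(II). Group 7 minus oxidation state 2 gives a d⁵ configuration. Chloride and isothiocyanate are weak-field ligands for a first-row metal, so the complex is high-spin. The d⁵ configuration leaves the e_g set evenly filled (or empty) — no strong Jahn–Teller driving force.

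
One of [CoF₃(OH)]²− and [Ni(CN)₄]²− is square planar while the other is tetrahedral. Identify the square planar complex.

[Ni(CN)₄]²−

For [CoF₃(OH)]²−: Ligand charges: each fluoride is −1; each hydroxide is −1. With an overall charge of −2 the cobalt centre must be in the +2 oxidation state. Group 9 minus oxidation state 2 gives a d⁷ configuration. For a high-spin 3d d⁷ ion with weak-field ligands the small Δₜ gives little square-planar CFSE advantage, so four ligands adopt the sterically favoured tetrahedral geometry. → tetrahedral.
For [Ni(CN)₄]²−: Ligand charges: each cyanide is −1. With an overall charge of −2 the nickel centre must be in the +2 oxidation state. Group 10 minus oxidation state 2 gives a d⁸ configuration. Cyanide is a strong-field ligand (high in the spectrochemical series). A 3d d⁸ ion with strong-field ligands gains enough CFSE to favour square planar over tetrahedral. → square planar.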